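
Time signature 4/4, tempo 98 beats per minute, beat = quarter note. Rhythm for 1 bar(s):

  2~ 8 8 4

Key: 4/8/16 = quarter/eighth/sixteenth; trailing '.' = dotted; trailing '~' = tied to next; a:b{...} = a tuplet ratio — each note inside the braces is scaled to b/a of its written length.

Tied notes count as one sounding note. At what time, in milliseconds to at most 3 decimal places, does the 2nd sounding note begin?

note 2 onset = 5/2b = 1530.612ms

1. 0.0ms @ 0 + 1530.612ms (5/2)
2. 1530.612ms @ 5/2 + 306.122ms (1/2)
3. 1836.735ms @ 3 + 612.245ms (1)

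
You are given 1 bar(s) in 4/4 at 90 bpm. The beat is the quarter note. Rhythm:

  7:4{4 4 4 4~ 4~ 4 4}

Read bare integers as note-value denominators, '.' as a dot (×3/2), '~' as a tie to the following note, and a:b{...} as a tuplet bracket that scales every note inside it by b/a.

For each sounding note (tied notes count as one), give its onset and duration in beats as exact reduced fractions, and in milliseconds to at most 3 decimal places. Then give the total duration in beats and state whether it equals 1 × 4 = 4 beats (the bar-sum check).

1) 0.0ms=0b +380.952ms=4/7b
2) 380.952ms=4/7b +380.952ms=4/7b
3) 761.905ms=8/7b +380.952ms=4/7b
4) 1142.857ms=12/7b +1142.857ms=12/7b
5) 2285.714ms=24/7b +380.952ms=4/7b
Σ=4b of 4 (90bpm 4/4) — PASS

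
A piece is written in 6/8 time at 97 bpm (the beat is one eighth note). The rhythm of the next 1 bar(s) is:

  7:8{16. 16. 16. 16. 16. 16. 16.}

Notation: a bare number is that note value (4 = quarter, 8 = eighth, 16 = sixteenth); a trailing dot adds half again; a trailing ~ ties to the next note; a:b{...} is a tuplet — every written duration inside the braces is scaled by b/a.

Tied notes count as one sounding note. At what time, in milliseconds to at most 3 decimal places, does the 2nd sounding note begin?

1. 0.0ms @ 0 + 530.191ms (6/7)
2. 530.191ms @ 6/7 + 530.191ms (6/7)
3. 1060.383ms @ 12/7 + 530.191ms (6/7)
4. 1590.574ms @ 18/7 + 530.191ms (6/7)
5. 2120.766ms @ 24/7 + 530.191ms (6/7)
6. 2650.957ms @ 30/7 + 530.191ms (6/7)
7. 3181.149ms @ 36/7 + 530.191ms (6/7)

note 2 onset = 6/7b = 530.191ms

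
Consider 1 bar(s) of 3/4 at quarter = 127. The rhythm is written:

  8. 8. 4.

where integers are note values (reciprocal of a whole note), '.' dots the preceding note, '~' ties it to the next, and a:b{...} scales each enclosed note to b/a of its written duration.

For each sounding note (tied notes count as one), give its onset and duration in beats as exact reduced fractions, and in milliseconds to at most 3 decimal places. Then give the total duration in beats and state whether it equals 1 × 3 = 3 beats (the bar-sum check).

1) 0.0ms=0b +354.331ms=3/4b
2) 354.331ms=3/4b +354.331ms=3/4b
3) 708.661ms=3/2b +708.661ms=3/2b
Σ=3b of 3 (127bpm 3/4) — PASS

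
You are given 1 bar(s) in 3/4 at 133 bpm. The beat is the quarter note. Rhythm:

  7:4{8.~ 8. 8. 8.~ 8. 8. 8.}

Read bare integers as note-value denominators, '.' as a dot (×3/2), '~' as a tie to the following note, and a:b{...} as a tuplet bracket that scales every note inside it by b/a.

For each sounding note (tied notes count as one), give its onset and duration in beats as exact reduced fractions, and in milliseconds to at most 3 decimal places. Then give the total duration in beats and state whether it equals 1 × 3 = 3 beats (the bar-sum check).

1) 0.0ms=0b +386.681ms=6/7b
2) 386.681ms=6/7b +193.34ms=3/7b
3) 580.021ms=9/7b +386.681ms=6/7b
4) 966.702ms=15/7b +193.34ms=3/7b
5) 1160.043ms=18/7b +193.34ms=3/7b
Σ=3b of 3 (133bpm 3/4) — PASS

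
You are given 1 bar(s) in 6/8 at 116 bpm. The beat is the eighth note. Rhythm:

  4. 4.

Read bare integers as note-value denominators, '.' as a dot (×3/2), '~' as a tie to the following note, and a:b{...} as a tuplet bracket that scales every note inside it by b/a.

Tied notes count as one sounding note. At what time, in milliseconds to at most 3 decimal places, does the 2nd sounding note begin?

1. 0.0ms @ 0 + 1551.724ms (3)
2. 1551.724ms @ 3 + 1551.724ms (3)

note 2 onset = 3b = 1551.724ms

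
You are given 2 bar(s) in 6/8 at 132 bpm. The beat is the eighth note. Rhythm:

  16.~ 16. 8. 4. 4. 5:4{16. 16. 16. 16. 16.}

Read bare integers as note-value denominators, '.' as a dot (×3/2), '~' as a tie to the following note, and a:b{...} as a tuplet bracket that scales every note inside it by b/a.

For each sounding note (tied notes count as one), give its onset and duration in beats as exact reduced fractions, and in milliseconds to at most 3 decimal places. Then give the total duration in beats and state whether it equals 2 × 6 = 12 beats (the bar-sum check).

1) 0.0ms=0b +681.818ms=3/2b
2) 681.818ms=3/2b +681.818ms=3/2b
3) 1363.636ms=3b +1363.636ms=3b
4) 2727.273ms=6b +1363.636ms=3b
5) 4090.909ms=9b +272.727ms=3/5b
6) 4363.636ms=48/5b +272.727ms=3/5b
7) 4636.364ms=51/5b +272.727ms=3/5b
8) 4909.091ms=54/5b +272.727ms=3/5b
9) 5181.818ms=57/5b +272.727ms=3/5b
Σ=12b of 12 (132bpm 6/8) — PASS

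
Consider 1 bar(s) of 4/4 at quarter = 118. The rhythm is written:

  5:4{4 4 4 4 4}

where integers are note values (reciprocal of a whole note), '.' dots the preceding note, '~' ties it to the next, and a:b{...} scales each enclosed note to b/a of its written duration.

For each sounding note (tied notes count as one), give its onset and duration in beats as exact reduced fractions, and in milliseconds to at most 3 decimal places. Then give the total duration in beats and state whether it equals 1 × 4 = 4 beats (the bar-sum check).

1) 0.0ms=0b +406.78ms=4/5b
2) 406.78ms=4/5b +406.78ms=4/5b
3) 813.559ms=8/5b +406.78ms=4/5b
4) 1220.339ms=12/5b +406.78ms=4/5b
5) 1627.119ms=16/5b +406.78ms=4/5b
Σ=4b of 4 (118bpm 4/4) — PASS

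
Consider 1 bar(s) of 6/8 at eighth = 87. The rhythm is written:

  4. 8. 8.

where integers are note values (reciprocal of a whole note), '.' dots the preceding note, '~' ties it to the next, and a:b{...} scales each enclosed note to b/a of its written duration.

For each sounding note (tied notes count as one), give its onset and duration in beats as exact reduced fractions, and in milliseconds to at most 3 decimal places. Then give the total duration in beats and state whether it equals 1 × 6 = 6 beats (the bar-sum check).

1) 0.0ms=0b +2068.966ms=3b
2) 2068.966ms=3b +1034.483ms=3/2b
3) 3103.448ms=9/2b +1034.483ms=3/2b
Σ=6b of 6 (87bpm 6/8) — PASS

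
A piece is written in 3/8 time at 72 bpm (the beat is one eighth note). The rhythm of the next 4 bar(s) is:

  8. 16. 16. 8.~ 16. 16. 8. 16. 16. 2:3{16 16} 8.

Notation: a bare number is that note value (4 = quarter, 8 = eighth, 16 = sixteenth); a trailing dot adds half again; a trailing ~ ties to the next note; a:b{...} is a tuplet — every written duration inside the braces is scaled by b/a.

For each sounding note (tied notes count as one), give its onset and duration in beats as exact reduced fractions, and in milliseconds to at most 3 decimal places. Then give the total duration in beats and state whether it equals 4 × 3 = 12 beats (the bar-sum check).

1) 0.0ms=0b +1250.0ms=3/2b
2) 1250.0ms=3/2b +625.0ms=3/4b
3) 1875.0ms=9/4b +625.0ms=3/4b
4) 2500.0ms=3b +1875.0ms=9/4b
5) 4375.0ms=21/4b +625.0ms=3/4b
6) 5000.0ms=6b +1250.0ms=3/2b
7) 6250.0ms=15/2b +625.0ms=3/4b
8) 6875.0ms=33/4b +625.0ms=3/4b
9) 7500.0ms=9b +625.0ms=3/4b
10) 8125.0ms=39/4b +625.0ms=3/4b
11) 8750.0ms=21/2b +1250.0ms=3/2b
Σ=12b of 12 (72bpm 3/8) — PASS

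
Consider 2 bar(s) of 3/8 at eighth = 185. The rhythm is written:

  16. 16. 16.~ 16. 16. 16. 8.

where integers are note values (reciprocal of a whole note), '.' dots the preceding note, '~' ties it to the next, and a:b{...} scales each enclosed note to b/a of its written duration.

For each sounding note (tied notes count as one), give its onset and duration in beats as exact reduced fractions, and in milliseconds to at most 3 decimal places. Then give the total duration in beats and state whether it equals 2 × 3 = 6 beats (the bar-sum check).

1) 0.0ms=0b +243.243ms=3/4b
2) 243.243ms=3/4b +243.243ms=3/4b
3) 486.486ms=3/2b +486.486ms=3/2b
4) 972.973ms=3b +243.243ms=3/4b
5) 1216.216ms=15/4b +243.243ms=3/4b
6) 1459.459ms=9/2b +486.486ms=3/2b
Σ=6b of 6 (185bpm 3/8) — PASS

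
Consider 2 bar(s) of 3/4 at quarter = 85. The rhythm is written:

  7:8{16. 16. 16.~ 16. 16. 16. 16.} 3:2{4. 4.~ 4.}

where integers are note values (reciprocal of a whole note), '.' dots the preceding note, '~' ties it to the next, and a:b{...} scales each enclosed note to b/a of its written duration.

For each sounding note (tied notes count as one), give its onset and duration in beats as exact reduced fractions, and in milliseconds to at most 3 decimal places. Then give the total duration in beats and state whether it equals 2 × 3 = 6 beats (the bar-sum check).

1) 0.0ms=0b +302.521ms=3/7b
2) 302.521ms=3/7b +302.521ms=3/7b
3) 605.042ms=6/7b +605.042ms=6/7b
4) 1210.084ms=12/7b +302.521ms=3/7b
5) 1512.605ms=15/7b +302.521ms=3/7b
6) 1815.126ms=18/7b +302.521ms=3/7b
7) 2117.647ms=3b +705.882ms=1b
8) 2823.529ms=4b +1411.765ms=2b
Σ=6b of 6 (85bpm 3/4) — PASS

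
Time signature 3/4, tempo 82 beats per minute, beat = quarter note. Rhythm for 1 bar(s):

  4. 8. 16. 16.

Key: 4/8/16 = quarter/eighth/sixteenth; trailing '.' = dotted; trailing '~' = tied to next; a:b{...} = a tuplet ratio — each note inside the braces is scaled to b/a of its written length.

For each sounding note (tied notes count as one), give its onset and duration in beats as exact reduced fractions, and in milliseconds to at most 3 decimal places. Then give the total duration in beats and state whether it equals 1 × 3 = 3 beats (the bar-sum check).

1) 0.0ms=0b +1097.561ms=3/2b
2) 1097.561ms=3/2b +548.78ms=3/4b
3) 1646.341ms=9/4b +274.39ms=3/8b
4) 1920.732ms=21/8b +274.39ms=3/8b
Σ=3b of 3 (82bpm 3/4) — PASS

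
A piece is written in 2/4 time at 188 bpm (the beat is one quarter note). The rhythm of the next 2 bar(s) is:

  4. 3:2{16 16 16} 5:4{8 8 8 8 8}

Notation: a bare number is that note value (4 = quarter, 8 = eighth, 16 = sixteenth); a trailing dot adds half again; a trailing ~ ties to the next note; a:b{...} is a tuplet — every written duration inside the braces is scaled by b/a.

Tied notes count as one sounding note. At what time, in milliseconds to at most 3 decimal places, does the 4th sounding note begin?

1. 0.0ms @ 0 + 478.723ms (3/2)
2. 478.723ms @ 3/2 + 53.191ms (1/6)
3. 531.915ms @ 5/3 + 53.191ms (1/6)
4. 585.106ms @ 11/6 + 53.191ms (1/6)
5. 638.298ms @ 2 + 127.66ms (2/5)
6. 765.957ms @ 12/5 + 127.66ms (2/5)
7. 893.617ms @ 14/5 + 127.66ms (2/5)
8. 1021.277ms @ 16/5 + 127.66ms (2/5)
9. 1148.936ms @ 18/5 + 127.66ms (2/5)

note 4 onset = 11/6b = 585.106ms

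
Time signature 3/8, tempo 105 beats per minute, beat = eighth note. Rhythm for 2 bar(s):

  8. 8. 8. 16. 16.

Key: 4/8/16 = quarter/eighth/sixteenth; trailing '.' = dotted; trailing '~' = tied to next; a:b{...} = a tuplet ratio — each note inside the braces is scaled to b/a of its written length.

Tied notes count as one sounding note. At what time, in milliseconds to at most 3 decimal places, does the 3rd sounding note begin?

note 3 onset = 3b = 1714.286ms

1. 0.0ms @ 0 + 857.143ms (3/2)
2. 857.143ms @ 3/2 + 857.143ms (3/2)
3. 1714.286ms @ 3 + 857.143ms (3/2)
4. 2571.429ms @ 9/2 + 428.571ms (3/4)
5. 3000.0ms @ 21/4 + 428.571ms (3/4)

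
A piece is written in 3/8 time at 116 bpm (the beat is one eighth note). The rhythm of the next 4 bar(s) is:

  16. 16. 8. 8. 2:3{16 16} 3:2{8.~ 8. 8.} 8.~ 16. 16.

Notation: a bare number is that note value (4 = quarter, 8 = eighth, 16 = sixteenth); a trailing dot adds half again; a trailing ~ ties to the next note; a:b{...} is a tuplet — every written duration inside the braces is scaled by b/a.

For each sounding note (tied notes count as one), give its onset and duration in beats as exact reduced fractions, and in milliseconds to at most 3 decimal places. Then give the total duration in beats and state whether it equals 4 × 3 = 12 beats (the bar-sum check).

1) 0.0ms=0b +387.931ms=3/4b
2) 387.931ms=3/4b +387.931ms=3/4b
3) 775.862ms=3/2b +775.862ms=3/2b
4) 1551.724ms=3b +775.862ms=3/2b
5) 2327.586ms=9/2b +387.931ms=3/4b
6) 2715.517ms=21/4b +387.931ms=3/4b
7) 3103.448ms=6b +1034.483ms=2b
8) 4137.931ms=8b +517.241ms=1b
9) 4655.172ms=9b +1163.793ms=9/4b
10) 5818.966ms=45/4b +387.931ms=3/4b
Σ=12b of 12 (116bpm 3/8) — PASS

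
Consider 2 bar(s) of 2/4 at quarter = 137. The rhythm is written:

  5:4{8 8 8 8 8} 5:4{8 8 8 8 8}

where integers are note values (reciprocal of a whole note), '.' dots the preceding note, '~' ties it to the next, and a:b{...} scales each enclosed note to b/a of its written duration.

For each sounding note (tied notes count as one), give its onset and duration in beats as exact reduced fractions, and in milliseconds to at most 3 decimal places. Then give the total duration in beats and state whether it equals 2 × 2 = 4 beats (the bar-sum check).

1) 0.0ms=0b +175.182ms=2/5b
2) 175.182ms=2/5b +175.182ms=2/5b
3) 350.365ms=4/5b +175.182ms=2/5b
4) 525.547ms=6/5b +175.182ms=2/5b
5) 700.73ms=8/5b +175.182ms=2/5b
6) 875.912ms=2b +175.182ms=2/5b
7) 1051.095ms=12/5b +175.182ms=2/5b
8) 1226.277ms=14/5b +175.182ms=2/5b
9) 1401.46ms=16/5b +175.182ms=2/5b
10) 1576.642ms=18/5b +175.182ms=2/5b
Σ=4b of 4 (137bpm 2/4) — PASS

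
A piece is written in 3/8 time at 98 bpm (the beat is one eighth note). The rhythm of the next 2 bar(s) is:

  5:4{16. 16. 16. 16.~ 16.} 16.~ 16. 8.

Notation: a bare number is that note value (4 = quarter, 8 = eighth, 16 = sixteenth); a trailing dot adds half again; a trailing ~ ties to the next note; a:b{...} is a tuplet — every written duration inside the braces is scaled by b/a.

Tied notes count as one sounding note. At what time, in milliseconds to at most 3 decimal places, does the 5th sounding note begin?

1. 0.0ms @ 0 + 367.347ms (3/5)
2. 367.347ms @ 3/5 + 367.347ms (3/5)
3. 734.694ms @ 6/5 + 367.347ms (3/5)
4. 1102.041ms @ 9/5 + 734.694ms (6/5)
5. 1836.735ms @ 3 + 918.367ms (3/2)
6. 2755.102ms @ 9/2 + 918.367ms (3/2)

note 5 onset = 3b = 1836.735ms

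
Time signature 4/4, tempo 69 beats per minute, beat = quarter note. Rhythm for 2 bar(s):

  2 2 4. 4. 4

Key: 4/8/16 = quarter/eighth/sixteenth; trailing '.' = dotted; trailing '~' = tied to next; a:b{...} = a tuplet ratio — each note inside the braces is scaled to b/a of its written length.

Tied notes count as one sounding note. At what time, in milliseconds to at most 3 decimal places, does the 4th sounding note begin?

1. 0.0ms @ 0 + 1739.13ms (2)
2. 1739.13ms @ 2 + 1739.13ms (2)
3. 3478.261ms @ 4 + 1304.348ms (3/2)
4. 4782.609ms @ 11/2 + 1304.348ms (3/2)
5. 6086.957ms @ 7 + 869.565ms (1)

note 4 onset = 11/2b = 4782.609ms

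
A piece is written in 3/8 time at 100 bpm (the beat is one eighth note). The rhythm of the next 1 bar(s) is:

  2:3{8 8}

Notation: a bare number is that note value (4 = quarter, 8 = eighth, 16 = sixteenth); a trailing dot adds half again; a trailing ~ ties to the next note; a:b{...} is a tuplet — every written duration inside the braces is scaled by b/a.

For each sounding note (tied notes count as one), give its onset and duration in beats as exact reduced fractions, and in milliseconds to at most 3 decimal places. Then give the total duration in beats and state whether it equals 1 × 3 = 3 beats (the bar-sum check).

1) 0.0ms=0b +900.0ms=3/2b
2) 900.0ms=3/2b +900.0ms=3/2b
Σ=3b of 3 (100bpm 3/8) — PASS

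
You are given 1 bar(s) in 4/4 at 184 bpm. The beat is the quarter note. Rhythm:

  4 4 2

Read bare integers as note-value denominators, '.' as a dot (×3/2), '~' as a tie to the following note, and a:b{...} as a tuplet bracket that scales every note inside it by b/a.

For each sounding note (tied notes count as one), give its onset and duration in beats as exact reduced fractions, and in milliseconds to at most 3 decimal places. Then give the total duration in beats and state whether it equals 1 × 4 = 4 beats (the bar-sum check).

1) 0.0ms=0b +326.087ms=1b
2) 326.087ms=1b +326.087ms=1b
3) 652.174ms=2b +652.174ms=2b
Σ=4b of 4 (184bpm 4/4) — PASS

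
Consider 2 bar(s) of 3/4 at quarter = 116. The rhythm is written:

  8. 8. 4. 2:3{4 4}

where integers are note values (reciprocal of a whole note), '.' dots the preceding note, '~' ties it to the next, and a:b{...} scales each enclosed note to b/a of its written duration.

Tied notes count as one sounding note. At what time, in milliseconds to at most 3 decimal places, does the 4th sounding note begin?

note 4 onset = 3b = 1551.724ms

1. 0.0ms @ 0 + 387.931ms (3/4)
2. 387.931ms @ 3/4 + 387.931ms (3/4)
3. 775.862ms @ 3/2 + 775.862ms (3/2)
4. 1551.724ms @ 3 + 775.862ms (3/2)
5. 2327.586ms @ 9/2 + 775.862ms (3/2)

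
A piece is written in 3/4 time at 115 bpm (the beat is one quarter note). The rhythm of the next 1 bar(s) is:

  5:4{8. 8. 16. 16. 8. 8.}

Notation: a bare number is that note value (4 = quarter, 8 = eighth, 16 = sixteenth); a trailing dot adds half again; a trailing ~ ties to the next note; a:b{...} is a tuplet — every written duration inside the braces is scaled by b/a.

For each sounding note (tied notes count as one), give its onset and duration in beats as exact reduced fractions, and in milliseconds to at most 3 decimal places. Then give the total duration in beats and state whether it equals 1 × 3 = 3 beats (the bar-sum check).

1) 0.0ms=0b +313.043ms=3/5b
2) 313.043ms=3/5b +313.043ms=3/5b
3) 626.087ms=6/5b +156.522ms=3/10b
4) 782.609ms=3/2b +156.522ms=3/10b
5) 939.13ms=9/5b +313.043ms=3/5b
6) 1252.174ms=12/5b +313.043ms=3/5b
Σ=3b of 3 (115bpm 3/4) — PASS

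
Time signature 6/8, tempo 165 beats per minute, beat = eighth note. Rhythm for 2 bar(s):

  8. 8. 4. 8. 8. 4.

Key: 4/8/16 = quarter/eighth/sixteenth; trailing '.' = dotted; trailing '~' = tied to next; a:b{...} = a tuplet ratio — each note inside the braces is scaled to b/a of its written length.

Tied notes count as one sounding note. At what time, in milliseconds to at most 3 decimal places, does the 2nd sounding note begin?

1. 0.0ms @ 0 + 545.455ms (3/2)
2. 545.455ms @ 3/2 + 545.455ms (3/2)
3. 1090.909ms @ 3 + 1090.909ms (3)
4. 2181.818ms @ 6 + 545.455ms (3/2)
5. 2727.273ms @ 15/2 + 545.455ms (3/2)
6. 3272.727ms @ 9 + 1090.909ms (3)

note 2 onset = 3/2b = 545.455ms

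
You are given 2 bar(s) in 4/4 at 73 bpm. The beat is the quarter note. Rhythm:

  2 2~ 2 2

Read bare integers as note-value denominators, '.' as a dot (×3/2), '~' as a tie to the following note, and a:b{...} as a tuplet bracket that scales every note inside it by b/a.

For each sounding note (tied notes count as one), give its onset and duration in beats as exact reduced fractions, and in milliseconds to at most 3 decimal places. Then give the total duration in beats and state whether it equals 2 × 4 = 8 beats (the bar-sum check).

1) 0.0ms=0b +1643.836ms=2b
2) 1643.836ms=2b +3287.671ms=4b
3) 4931.507ms=6b +1643.836ms=2b
Σ=8b of 8 (73bpm 4/4) — PASS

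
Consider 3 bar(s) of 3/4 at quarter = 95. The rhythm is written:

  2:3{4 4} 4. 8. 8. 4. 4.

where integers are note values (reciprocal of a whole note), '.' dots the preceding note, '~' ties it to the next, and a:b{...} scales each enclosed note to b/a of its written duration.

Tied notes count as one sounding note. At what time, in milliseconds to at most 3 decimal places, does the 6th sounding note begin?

note 6 onset = 6b = 3789.474ms

1. 0.0ms @ 0 + 947.368ms (3/2)
2. 947.368ms @ 3/2 + 947.368ms (3/2)
3. 1894.737ms @ 3 + 947.368ms (3/2)
4. 2842.105ms @ 9/2 + 473.684ms (3/4)
5. 3315.789ms @ 21/4 + 473.684ms (3/4)
6. 3789.474ms @ 6 + 947.368ms (3/2)
7. 4736.842ms @ 15/2 + 947.368ms (3/2)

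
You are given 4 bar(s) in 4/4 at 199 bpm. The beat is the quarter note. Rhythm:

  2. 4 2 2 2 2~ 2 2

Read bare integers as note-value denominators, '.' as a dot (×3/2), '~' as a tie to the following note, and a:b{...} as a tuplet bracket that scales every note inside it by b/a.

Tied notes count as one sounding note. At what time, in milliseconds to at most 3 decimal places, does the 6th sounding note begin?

1. 0.0ms @ 0 + 904.523ms (3)
2. 904.523ms @ 3 + 301.508ms (1)
3. 1206.03ms @ 4 + 603.015ms (2)
4. 1809.045ms @ 6 + 603.015ms (2)
5. 2412.06ms @ 8 + 603.015ms (2)
6. 3015.075ms @ 10 + 1206.03ms (4)
7. 4221.106ms @ 14 + 603.015ms (2)

note 6 onset = 10b = 3015.075ms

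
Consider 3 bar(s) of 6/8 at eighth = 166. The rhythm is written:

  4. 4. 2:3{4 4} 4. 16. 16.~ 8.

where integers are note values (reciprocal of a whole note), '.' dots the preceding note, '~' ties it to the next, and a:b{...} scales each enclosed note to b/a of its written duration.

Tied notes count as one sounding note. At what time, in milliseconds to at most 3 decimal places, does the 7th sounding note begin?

note 7 onset = 63/4b = 5692.771ms

1. 0.0ms @ 0 + 1084.337ms (3)
2. 1084.337ms @ 3 + 1084.337ms (3)
3. 2168.675ms @ 6 + 1084.337ms (3)
4. 3253.012ms @ 9 + 1084.337ms (3)
5. 4337.349ms @ 12 + 1084.337ms (3)
6. 5421.687ms @ 15 + 271.084ms (3/4)
7. 5692.771ms @ 63/4 + 813.253ms (9/4)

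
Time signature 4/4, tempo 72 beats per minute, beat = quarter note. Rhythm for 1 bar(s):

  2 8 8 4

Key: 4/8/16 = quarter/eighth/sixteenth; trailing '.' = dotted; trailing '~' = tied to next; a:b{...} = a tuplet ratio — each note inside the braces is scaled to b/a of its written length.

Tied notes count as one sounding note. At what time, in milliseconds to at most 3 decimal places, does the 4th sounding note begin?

note 4 onset = 3b = 2500.0ms

1. 0.0ms @ 0 + 1666.667ms (2)
2. 1666.667ms @ 2 + 416.667ms (1/2)
3. 2083.333ms @ 5/2 + 416.667ms (1/2)
4. 2500.0ms @ 3 + 833.333ms (1)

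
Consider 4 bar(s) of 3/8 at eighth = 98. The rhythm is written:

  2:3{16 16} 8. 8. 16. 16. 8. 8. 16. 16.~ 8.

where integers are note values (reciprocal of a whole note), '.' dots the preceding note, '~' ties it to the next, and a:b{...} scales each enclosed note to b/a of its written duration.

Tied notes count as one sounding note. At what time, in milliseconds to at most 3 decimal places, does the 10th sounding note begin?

1. 0.0ms @ 0 + 459.184ms (3/4)
2. 459.184ms @ 3/4 + 459.184ms (3/4)
3. 918.367ms @ 3/2 + 918.367ms (3/2)
4. 1836.735ms @ 3 + 918.367ms (3/2)
5. 2755.102ms @ 9/2 + 459.184ms (3/4)
6. 3214.286ms @ 21/4 + 459.184ms (3/4)
7. 3673.469ms @ 6 + 918.367ms (3/2)
8. 4591.837ms @ 15/2 + 918.367ms (3/2)
9. 5510.204ms @ 9 + 459.184ms (3/4)
10. 5969.388ms @ 39/4 + 1377.551ms (9/4)

note 10 onset = 39/4b = 5969.388ms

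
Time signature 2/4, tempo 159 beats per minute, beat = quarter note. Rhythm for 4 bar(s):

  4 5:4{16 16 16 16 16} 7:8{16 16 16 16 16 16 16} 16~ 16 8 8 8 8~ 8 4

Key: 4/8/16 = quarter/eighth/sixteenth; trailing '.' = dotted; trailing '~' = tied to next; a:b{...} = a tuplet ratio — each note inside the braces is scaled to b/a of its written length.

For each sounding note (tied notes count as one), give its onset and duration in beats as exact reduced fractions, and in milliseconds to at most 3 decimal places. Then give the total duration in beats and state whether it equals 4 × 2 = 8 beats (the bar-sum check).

1) 0.0ms=0b +377.358ms=1b
2) 377.358ms=1b +75.472ms=1/5b
3) 452.83ms=6/5b +75.472ms=1/5b
4) 528.302ms=7/5b +75.472ms=1/5b
5) 603.774ms=8/5b +75.472ms=1/5b
6) 679.245ms=9/5b +75.472ms=1/5b
7) 754.717ms=2b +107.817ms=2/7b
8) 862.534ms=16/7b +107.817ms=2/7b
9) 970.35ms=18/7b +107.817ms=2/7b
10) 1078.167ms=20/7b +107.817ms=2/7b
11) 1185.984ms=22/7b +107.817ms=2/7b
12) 1293.801ms=24/7b +107.817ms=2/7b
13) 1401.617ms=26/7b +107.817ms=2/7b
14) 1509.434ms=4b +188.679ms=1/2b
15) 1698.113ms=9/2b +188.679ms=1/2b
16) 1886.792ms=5b +188.679ms=1/2b
17) 2075.472ms=11/2b +188.679ms=1/2b
18) 2264.151ms=6b +377.358ms=1b
19) 2641.509ms=7b +377.358ms=1b
Σ=8b of 8 (159bpm 2/4) — PASS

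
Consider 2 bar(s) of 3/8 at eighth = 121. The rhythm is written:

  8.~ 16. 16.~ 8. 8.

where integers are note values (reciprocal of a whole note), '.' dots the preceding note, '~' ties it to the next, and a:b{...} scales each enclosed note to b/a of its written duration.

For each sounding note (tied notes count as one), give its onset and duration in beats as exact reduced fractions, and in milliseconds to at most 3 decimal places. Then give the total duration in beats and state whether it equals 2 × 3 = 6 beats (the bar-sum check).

1) 0.0ms=0b +1115.702ms=9/4b
2) 1115.702ms=9/4b +1115.702ms=9/4b
3) 2231.405ms=9/2b +743.802ms=3/2b
Σ=6b of 6 (121bpm 3/8) — PASS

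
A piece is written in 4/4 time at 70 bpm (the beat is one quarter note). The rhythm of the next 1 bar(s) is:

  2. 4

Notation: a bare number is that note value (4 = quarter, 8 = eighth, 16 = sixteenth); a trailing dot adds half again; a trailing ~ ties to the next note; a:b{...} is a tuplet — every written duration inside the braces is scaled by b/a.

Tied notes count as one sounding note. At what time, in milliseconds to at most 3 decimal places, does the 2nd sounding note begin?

1. 0.0ms @ 0 + 2571.429ms (3)
2. 2571.429ms @ 3 + 857.143ms (1)

note 2 onset = 3b = 2571.429ms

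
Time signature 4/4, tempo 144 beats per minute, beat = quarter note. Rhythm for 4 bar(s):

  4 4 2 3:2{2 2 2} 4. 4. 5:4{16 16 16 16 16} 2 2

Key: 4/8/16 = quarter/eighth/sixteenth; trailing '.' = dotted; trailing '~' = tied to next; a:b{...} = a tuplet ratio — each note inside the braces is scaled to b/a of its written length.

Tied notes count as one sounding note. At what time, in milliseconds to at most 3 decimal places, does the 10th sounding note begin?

note 10 onset = 56/5b = 4666.667ms

1. 0.0ms @ 0 + 416.667ms (1)
2. 416.667ms @ 1 + 416.667ms (1)
3. 833.333ms @ 2 + 833.333ms (2)
4. 1666.667ms @ 4 + 555.556ms (4/3)
5. 2222.222ms @ 16/3 + 555.556ms (4/3)
6. 2777.778ms @ 20/3 + 555.556ms (4/3)
7. 3333.333ms @ 8 + 625.0ms (3/2)
8. 3958.333ms @ 19/2 + 625.0ms (3/2)
9. 4583.333ms @ 11 + 83.333ms (1/5)
10. 4666.667ms @ 56/5 + 83.333ms (1/5)
11. 4750.0ms @ 57/5 + 83.333ms (1/5)
12. 4833.333ms @ 58/5 + 83.333ms (1/5)
13. 4916.667ms @ 59/5 + 83.333ms (1/5)
14. 5000.0ms @ 12 + 833.333ms (2)
15. 5833.333ms @ 14 + 833.333ms (2)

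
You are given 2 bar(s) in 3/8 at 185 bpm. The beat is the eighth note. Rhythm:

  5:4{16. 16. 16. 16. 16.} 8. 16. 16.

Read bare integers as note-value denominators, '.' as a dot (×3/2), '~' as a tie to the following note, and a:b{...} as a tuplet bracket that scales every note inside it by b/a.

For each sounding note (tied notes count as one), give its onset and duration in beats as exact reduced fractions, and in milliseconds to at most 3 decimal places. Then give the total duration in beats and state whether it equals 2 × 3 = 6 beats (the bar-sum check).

1) 0.0ms=0b +194.595ms=3/5b
2) 194.595ms=3/5b +194.595ms=3/5b
3) 389.189ms=6/5b +194.595ms=3/5b
4) 583.784ms=9/5b +194.595ms=3/5b
5) 778.378ms=12/5b +194.595ms=3/5b
6) 972.973ms=3b +486.486ms=3/2b
7) 1459.459ms=9/2b +243.243ms=3/4b
8) 1702.703ms=21/4b +243.243ms=3/4b
Σ=6b of 6 (185bpm 3/8) — PASS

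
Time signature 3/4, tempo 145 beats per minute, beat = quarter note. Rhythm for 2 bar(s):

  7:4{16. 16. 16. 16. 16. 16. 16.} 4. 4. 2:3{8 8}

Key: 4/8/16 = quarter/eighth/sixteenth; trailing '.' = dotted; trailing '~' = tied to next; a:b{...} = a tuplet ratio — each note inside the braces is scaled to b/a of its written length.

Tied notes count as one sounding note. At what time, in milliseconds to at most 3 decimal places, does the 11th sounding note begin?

1. 0.0ms @ 0 + 88.67ms (3/14)
2. 88.67ms @ 3/14 + 88.67ms (3/14)
3. 177.34ms @ 3/7 + 88.67ms (3/14)
4. 266.01ms @ 9/14 + 88.67ms (3/14)
5. 354.68ms @ 6/7 + 88.67ms (3/14)
6. 443.35ms @ 15/14 + 88.67ms (3/14)
7. 532.02ms @ 9/7 + 88.67ms (3/14)
8. 620.69ms @ 3/2 + 620.69ms (3/2)
9. 1241.379ms @ 3 + 620.69ms (3/2)
10. 1862.069ms @ 9/2 + 310.345ms (3/4)
11. 2172.414ms @ 21/4 + 310.345ms (3/4)

note 11 onset = 21/4b = 2172.414ms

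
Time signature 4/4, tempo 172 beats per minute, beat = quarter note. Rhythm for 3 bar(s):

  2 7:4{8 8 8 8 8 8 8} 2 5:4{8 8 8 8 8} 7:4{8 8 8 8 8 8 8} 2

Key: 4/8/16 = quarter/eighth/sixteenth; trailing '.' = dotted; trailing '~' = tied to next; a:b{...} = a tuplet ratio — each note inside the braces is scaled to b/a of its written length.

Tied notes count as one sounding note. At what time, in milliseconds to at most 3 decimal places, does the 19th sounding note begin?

1. 0.0ms @ 0 + 697.674ms (2)
2. 697.674ms @ 2 + 99.668ms (2/7)
3. 797.342ms @ 16/7 + 99.668ms (2/7)
4. 897.01ms @ 18/7 + 99.668ms (2/7)
5. 996.678ms @ 20/7 + 99.668ms (2/7)
6. 1096.346ms @ 22/7 + 99.668ms (2/7)
7. 1196.013ms @ 24/7 + 99.668ms (2/7)
8. 1295.681ms @ 26/7 + 99.668ms (2/7)
9. 1395.349ms @ 4 + 697.674ms (2)
10. 2093.023ms @ 6 + 139.535ms (2/5)
11. 2232.558ms @ 32/5 + 139.535ms (2/5)
12. 2372.093ms @ 34/5 + 139.535ms (2/5)
13. 2511.628ms @ 36/5 + 139.535ms (2/5)
14. 2651.163ms @ 38/5 + 139.535ms (2/5)
15. 2790.698ms @ 8 + 99.668ms (2/7)
16. 2890.365ms @ 58/7 + 99.668ms (2/7)
17. 2990.033ms @ 60/7 + 99.668ms (2/7)
18. 3089.701ms @ 62/7 + 99.668ms (2/7)
19. 3189.369ms @ 64/7 + 99.668ms (2/7)
20. 3289.037ms @ 66/7 + 99.668ms (2/7)
21. 3388.704ms @ 68/7 + 99.668ms (2/7)
22. 3488.372ms @ 10 + 697.674ms (2)

note 19 onset = 64/7b = 3189.369ms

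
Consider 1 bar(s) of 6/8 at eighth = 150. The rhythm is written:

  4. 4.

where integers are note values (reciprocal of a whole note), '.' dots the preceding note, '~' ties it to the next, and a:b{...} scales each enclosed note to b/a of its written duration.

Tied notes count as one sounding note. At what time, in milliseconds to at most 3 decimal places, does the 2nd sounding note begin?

1. 0.0ms @ 0 + 1200.0ms (3)
2. 1200.0ms @ 3 + 1200.0ms (3)

note 2 onset = 3b = 1200.0ms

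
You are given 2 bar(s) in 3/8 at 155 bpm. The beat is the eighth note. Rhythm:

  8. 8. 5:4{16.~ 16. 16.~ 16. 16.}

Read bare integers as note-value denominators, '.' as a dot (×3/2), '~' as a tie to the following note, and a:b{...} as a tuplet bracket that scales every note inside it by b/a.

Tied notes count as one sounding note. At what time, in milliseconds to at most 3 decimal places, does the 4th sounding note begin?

1. 0.0ms @ 0 + 580.645ms (3/2)
2. 580.645ms @ 3/2 + 580.645ms (3/2)
3. 1161.29ms @ 3 + 464.516ms (6/5)
4. 1625.806ms @ 21/5 + 464.516ms (6/5)
5. 2090.323ms @ 27/5 + 232.258ms (3/5)

note 4 onset = 21/5b = 1625.806ms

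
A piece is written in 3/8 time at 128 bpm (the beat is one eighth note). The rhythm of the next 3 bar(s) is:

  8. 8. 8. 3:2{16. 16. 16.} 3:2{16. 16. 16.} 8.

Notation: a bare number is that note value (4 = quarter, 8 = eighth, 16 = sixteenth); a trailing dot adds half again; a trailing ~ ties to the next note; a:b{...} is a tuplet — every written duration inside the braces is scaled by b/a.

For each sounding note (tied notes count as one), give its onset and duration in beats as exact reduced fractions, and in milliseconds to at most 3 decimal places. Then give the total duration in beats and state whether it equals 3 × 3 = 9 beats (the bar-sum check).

1) 0.0ms=0b +703.125ms=3/2b
2) 703.125ms=3/2b +703.125ms=3/2b
3) 1406.25ms=3b +703.125ms=3/2b
4) 2109.375ms=9/2b +234.375ms=1/2b
5) 2343.75ms=5b +234.375ms=1/2b
6) 2578.125ms=11/2b +234.375ms=1/2b
7) 2812.5ms=6b +234.375ms=1/2b
8) 3046.875ms=13/2b +234.375ms=1/2b
9) 3281.25ms=7b +234.375ms=1/2b
10) 3515.625ms=15/2b +703.125ms=3/2b
Σ=9b of 9 (128bpm 3/8) — PASS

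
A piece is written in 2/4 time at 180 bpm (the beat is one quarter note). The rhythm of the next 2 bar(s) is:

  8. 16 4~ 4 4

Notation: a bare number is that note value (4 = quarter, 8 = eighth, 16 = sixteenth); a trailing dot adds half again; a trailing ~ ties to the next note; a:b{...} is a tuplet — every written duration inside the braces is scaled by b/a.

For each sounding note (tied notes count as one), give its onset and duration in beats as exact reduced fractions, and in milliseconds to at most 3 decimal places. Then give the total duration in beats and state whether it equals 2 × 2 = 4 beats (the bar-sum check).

1) 0.0ms=0b +250.0ms=3/4b
2) 250.0ms=3/4b +83.333ms=1/4b
3) 333.333ms=1b +666.667ms=2b
4) 1000.0ms=3b +333.333ms=1b
Σ=4b of 4 (180bpm 2/4) — PASS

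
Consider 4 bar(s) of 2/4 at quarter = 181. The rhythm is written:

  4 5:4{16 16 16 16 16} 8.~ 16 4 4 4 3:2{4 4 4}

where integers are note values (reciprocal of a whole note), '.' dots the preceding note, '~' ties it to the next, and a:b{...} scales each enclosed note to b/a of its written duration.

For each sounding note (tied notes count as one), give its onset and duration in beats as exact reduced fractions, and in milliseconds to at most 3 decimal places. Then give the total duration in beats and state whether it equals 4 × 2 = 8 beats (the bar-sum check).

1) 0.0ms=0b +331.492ms=1b
2) 331.492ms=1b +66.298ms=1/5b
3) 397.79ms=6/5b +66.298ms=1/5b
4) 464.088ms=7/5b +66.298ms=1/5b
5) 530.387ms=8/5b +66.298ms=1/5b
6) 596.685ms=9/5b +66.298ms=1/5b
7) 662.983ms=2b +331.492ms=1b
8) 994.475ms=3b +331.492ms=1b
9) 1325.967ms=4b +331.492ms=1b
10) 1657.459ms=5b +331.492ms=1b
11) 1988.95ms=6b +220.994ms=2/3b
12) 2209.945ms=20/3b +220.994ms=2/3b
13) 2430.939ms=22/3b +220.994ms=2/3b
Σ=8b of 8 (181bpm 2/4) — PASS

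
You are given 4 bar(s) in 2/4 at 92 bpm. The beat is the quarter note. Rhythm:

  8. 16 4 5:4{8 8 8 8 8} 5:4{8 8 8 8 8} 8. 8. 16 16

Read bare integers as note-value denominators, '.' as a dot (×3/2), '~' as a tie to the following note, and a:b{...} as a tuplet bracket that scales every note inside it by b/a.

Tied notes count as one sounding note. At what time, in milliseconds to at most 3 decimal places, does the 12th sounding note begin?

1. 0.0ms @ 0 + 489.13ms (3/4)
2. 489.13ms @ 3/4 + 163.043ms (1/4)
3. 652.174ms @ 1 + 652.174ms (1)
4. 1304.348ms @ 2 + 260.87ms (2/5)
5. 1565.217ms @ 12/5 + 260.87ms (2/5)
6. 1826.087ms @ 14/5 + 260.87ms (2/5)
7. 2086.957ms @ 16/5 + 260.87ms (2/5)
8. 2347.826ms @ 18/5 + 260.87ms (2/5)
9. 2608.696ms @ 4 + 260.87ms (2/5)
10. 2869.565ms @ 22/5 + 260.87ms (2/5)
11. 3130.435ms @ 24/5 + 260.87ms (2/5)
12. 3391.304ms @ 26/5 + 260.87ms (2/5)
13. 3652.174ms @ 28/5 + 260.87ms (2/5)
14. 3913.043ms @ 6 + 489.13ms (3/4)
15. 4402.174ms @ 27/4 + 489.13ms (3/4)
16. 4891.304ms @ 15/2 + 163.043ms (1/4)
17. 5054.348ms @ 31/4 + 163.043ms (1/4)

note 12 onset = 26/5b = 3391.304ms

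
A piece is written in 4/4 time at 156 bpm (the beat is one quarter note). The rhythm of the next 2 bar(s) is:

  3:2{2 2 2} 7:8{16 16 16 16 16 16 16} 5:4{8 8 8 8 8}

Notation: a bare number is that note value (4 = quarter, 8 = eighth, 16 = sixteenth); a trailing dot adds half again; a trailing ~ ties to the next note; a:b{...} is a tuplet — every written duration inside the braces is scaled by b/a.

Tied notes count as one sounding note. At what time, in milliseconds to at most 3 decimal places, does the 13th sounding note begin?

note 13 onset = 34/5b = 2615.385ms

1. 0.0ms @ 0 + 512.821ms (4/3)
2. 512.821ms @ 4/3 + 512.821ms (4/3)
3. 1025.641ms @ 8/3 + 512.821ms (4/3)
4. 1538.462ms @ 4 + 109.89ms (2/7)
5. 1648.352ms @ 30/7 + 109.89ms (2/7)
6. 1758.242ms @ 32/7 + 109.89ms (2/7)
7. 1868.132ms @ 34/7 + 109.89ms (2/7)
8. 1978.022ms @ 36/7 + 109.89ms (2/7)
9. 2087.912ms @ 38/7 + 109.89ms (2/7)
10. 2197.802ms @ 40/7 + 109.89ms (2/7)
11. 2307.692ms @ 6 + 153.846ms (2/5)
12. 2461.538ms @ 32/5 + 153.846ms (2/5)
13. 2615.385ms @ 34/5 + 153.846ms (2/5)
14. 2769.231ms @ 36/5 + 153.846ms (2/5)
15. 2923.077ms @ 38/5 + 153.846ms (2/5)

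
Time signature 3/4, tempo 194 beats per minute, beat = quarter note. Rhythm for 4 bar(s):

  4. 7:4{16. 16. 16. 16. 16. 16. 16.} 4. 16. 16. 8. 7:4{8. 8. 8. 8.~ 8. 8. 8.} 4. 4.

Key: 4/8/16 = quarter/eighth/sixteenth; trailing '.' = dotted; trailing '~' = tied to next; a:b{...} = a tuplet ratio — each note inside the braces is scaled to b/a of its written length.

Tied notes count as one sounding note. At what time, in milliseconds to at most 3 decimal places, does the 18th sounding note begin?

note 18 onset = 60/7b = 2650.957ms

1. 0.0ms @ 0 + 463.918ms (3/2)
2. 463.918ms @ 3/2 + 66.274ms (3/14)
3. 530.191ms @ 12/7 + 66.274ms (3/14)
4. 596.465ms @ 27/14 + 66.274ms (3/14)
5. 662.739ms @ 15/7 + 66.274ms (3/14)
6. 729.013ms @ 33/14 + 66.274ms (3/14)
7. 795.287ms @ 18/7 + 66.274ms (3/14)
8. 861.561ms @ 39/14 + 66.274ms (3/14)
9. 927.835ms @ 3 + 463.918ms (3/2)
10. 1391.753ms @ 9/2 + 115.979ms (3/8)
11. 1507.732ms @ 39/8 + 115.979ms (3/8)
12. 1623.711ms @ 21/4 + 231.959ms (3/4)
13. 1855.67ms @ 6 + 132.548ms (3/7)
14. 1988.218ms @ 45/7 + 132.548ms (3/7)
15. 2120.766ms @ 48/7 + 132.548ms (3/7)
16. 2253.314ms @ 51/7 + 265.096ms (6/7)
17. 2518.409ms @ 57/7 + 132.548ms (3/7)
18. 2650.957ms @ 60/7 + 132.548ms (3/7)
19. 2783.505ms @ 9 + 463.918ms (3/2)
20. 3247.423ms @ 21/2 + 463.918ms (3/2)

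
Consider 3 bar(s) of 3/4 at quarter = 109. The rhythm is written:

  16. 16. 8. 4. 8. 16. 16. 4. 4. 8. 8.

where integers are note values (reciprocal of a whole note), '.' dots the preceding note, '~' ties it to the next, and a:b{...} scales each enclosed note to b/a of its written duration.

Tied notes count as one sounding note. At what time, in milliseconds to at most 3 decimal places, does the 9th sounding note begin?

note 9 onset = 6b = 3302.752ms

1. 0.0ms @ 0 + 206.422ms (3/8)
2. 206.422ms @ 3/8 + 206.422ms (3/8)
3. 412.844ms @ 3/4 + 412.844ms (3/4)
4. 825.688ms @ 3/2 + 825.688ms (3/2)
5. 1651.376ms @ 3 + 412.844ms (3/4)
6. 2064.22ms @ 15/4 + 206.422ms (3/8)
7. 2270.642ms @ 33/8 + 206.422ms (3/8)
8. 2477.064ms @ 9/2 + 825.688ms (3/2)
9. 3302.752ms @ 6 + 825.688ms (3/2)
10. 4128.44ms @ 15/2 + 412.844ms (3/4)
11. 4541.284ms @ 33/4 + 412.844ms (3/4)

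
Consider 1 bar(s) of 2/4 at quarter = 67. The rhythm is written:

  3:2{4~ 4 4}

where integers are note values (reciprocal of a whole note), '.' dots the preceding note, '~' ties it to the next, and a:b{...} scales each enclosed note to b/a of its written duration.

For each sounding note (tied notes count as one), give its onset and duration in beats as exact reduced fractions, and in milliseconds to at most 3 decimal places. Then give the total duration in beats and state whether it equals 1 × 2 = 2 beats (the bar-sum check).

1) 0.0ms=0b +1194.03ms=4/3b
2) 1194.03ms=4/3b +597.015ms=2/3b
Σ=2b of 2 (67bpm 2/4) — PASS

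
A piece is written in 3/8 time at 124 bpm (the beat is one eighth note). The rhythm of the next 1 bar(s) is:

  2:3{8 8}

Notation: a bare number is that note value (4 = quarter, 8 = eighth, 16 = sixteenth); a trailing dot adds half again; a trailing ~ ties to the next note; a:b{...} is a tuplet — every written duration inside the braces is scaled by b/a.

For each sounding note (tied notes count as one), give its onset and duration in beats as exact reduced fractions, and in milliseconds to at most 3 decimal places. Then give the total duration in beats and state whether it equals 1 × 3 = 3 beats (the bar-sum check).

1) 0.0ms=0b +725.806ms=3/2b
2) 725.806ms=3/2b +725.806ms=3/2b
Σ=3b of 3 (124bpm 3/8) — PASS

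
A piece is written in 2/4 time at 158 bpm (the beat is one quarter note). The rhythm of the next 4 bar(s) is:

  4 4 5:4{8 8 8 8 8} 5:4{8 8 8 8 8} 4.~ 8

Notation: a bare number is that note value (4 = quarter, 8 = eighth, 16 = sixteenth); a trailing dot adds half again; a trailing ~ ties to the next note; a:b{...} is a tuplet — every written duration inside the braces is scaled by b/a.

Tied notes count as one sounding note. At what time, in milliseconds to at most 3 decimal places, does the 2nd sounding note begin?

note 2 onset = 1b = 379.747ms

1. 0.0ms @ 0 + 379.747ms (1)
2. 379.747ms @ 1 + 379.747ms (1)
3. 759.494ms @ 2 + 151.899ms (2/5)
4. 911.392ms @ 12/5 + 151.899ms (2/5)
5. 1063.291ms @ 14/5 + 151.899ms (2/5)
6. 1215.19ms @ 16/5 + 151.899ms (2/5)
7. 1367.089ms @ 18/5 + 151.899ms (2/5)
8. 1518.987ms @ 4 + 151.899ms (2/5)
9. 1670.886ms @ 22/5 + 151.899ms (2/5)
10. 1822.785ms @ 24/5 + 151.899ms (2/5)
11. 1974.684ms @ 26/5 + 151.899ms (2/5)
12. 2126.582ms @ 28/5 + 151.899ms (2/5)
13. 2278.481ms @ 6 + 759.494ms (2)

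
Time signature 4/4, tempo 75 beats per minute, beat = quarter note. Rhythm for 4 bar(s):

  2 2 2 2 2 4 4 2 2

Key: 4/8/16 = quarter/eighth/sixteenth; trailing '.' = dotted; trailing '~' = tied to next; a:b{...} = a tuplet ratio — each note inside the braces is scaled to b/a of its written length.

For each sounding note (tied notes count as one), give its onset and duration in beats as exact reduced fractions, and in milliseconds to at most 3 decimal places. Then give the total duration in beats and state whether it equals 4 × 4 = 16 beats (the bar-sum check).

1) 0.0ms=0b +1600.0ms=2b
2) 1600.0ms=2b +1600.0ms=2b
3) 3200.0ms=4b +1600.0ms=2b
4) 4800.0ms=6b +1600.0ms=2b
5) 6400.0ms=8b +1600.0ms=2b
6) 8000.0ms=10b +800.0ms=1b
7) 8800.0ms=11b +800.0ms=1b
8) 9600.0ms=12b +1600.0ms=2b
9) 11200.0ms=14b +1600.0ms=2b
Σ=16b of 16 (75bpm 4/4) — PASS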